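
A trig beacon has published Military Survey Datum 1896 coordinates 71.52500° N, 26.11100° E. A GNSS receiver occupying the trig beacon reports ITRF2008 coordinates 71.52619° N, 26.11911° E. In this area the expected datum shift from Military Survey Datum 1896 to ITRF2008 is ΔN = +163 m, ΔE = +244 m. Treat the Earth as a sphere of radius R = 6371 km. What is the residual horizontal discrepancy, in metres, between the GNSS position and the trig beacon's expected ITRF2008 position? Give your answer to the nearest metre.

52 m

Observed coordinate differences: Δφ = +0.00119°, Δλ = +0.00811°.
Converting to metres (1° lat = 111195 m, cos φ = 0.316891): observed ΔN = 132.3 m, observed ΔE = 285.8 m.
Subtracting the expected shift leaves a residual of 132.3 − (163) = -30.7 m north and 285.8 − (244) = 41.8 m east.
Residual distance = √((-30.7)² + 41.8²) = 51.8 m.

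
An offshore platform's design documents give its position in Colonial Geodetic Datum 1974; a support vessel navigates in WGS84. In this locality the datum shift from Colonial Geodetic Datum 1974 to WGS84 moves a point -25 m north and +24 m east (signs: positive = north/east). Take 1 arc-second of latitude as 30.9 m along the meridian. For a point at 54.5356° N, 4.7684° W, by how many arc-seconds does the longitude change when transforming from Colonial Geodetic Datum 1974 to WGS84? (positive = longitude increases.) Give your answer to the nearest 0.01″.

Δλ = 1.34″

At latitude 54.5356°, cos φ = 0.580197.
1″ of longitude at this latitude = 30.90 × cos φ = 17.9281 m, so Δλ = 24.0 / 17.9281 = 1.339″.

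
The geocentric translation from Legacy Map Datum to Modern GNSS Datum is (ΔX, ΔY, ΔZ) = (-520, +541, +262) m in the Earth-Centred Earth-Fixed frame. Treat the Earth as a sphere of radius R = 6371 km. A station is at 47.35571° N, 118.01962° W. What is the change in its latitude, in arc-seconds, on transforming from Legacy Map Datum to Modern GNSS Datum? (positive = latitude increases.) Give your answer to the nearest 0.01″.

Δφ = 11.30″

sin φ = 0.735574, cos φ = 0.677445, sin λ = -0.882787, cos λ = -0.469774.
North component: ΔN = −sin φ cos λ·ΔX − sin φ sin λ·ΔY + cos φ·ΔZ = −(0.735574)(-0.469774)(-520) − (0.735574)(-0.882787)(541) + (0.677445)(262) = 349.10 m.
1° of latitude spans πR/180 = 111195 m, so Δφ = 349.10 / 111195 × 3600 = 11.302″.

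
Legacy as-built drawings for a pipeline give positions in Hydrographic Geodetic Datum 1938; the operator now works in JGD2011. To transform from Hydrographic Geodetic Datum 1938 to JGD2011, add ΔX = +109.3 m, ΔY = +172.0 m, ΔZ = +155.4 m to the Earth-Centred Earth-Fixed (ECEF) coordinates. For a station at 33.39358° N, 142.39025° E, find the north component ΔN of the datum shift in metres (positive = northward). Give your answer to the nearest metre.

ΔN = 120 m

The local north axis is (−sin φ cos λ, −sin φ sin λ, cos φ), giving ΔN = 47.656 − 57.773 + 129.745 = 119.63 m.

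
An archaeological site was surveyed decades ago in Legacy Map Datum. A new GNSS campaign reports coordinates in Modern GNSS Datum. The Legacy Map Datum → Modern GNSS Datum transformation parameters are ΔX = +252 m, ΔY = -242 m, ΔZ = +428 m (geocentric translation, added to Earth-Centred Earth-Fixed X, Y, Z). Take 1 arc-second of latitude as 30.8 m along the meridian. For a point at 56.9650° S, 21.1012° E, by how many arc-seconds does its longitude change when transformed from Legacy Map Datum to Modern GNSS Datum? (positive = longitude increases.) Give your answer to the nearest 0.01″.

Δλ = -18.85″

sin φ = -0.838338, cos φ = 0.545151, sin λ = 0.360016, cos λ = 0.932946.
East component: ΔE = −sin λ·ΔX + cos λ·ΔY = −(0.360016)(252) + (0.932946)(-242) = -316.50 m.
1° of latitude spans 3600 × 30.80 = 110880 m; at latitude φ, 1° of longitude spans that × cos φ = 60446.4 m, so Δλ = -316.50 / 60446.4 × 3600 = -18.850″.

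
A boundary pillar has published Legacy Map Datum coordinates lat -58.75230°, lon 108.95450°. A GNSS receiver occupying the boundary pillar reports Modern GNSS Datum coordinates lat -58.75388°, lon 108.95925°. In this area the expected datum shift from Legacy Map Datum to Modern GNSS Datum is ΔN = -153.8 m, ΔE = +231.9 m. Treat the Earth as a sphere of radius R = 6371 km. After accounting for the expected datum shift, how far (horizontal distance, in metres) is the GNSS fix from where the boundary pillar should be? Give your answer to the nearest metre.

Observed coordinate differences: Δφ = -0.00158°, Δλ = +0.00475°.
Converting to metres (1° lat = 111195 m, cos φ = 0.518739): observed ΔN = -175.7 m, observed ΔE = 274.0 m.
Subtracting the expected shift leaves a residual of -175.7 − (-153.8) = -21.9 m north and 274.0 − (231.9) = 42.1 m east.
Residual distance = √((-21.9)² + 42.1²) = 47.4 m.

47 m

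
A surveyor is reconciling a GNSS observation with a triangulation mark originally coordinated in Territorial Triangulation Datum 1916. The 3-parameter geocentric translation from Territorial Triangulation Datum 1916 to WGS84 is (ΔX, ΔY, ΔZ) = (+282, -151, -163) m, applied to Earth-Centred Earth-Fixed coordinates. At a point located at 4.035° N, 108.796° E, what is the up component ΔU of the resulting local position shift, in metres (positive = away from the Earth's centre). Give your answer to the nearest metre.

The local up (radial) axis is (cos φ cos λ, cos φ sin λ, sin φ), giving ΔU = -90.635 − 142.593 − 11.470 = -244.70 m.

ΔU = -245 m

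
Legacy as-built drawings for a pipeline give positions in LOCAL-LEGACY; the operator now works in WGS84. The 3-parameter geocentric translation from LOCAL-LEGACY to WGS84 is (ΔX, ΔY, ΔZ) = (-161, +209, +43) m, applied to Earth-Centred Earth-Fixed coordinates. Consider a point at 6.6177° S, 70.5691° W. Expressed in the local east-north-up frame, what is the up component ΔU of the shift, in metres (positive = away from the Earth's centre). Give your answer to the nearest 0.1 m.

ΔU = -253.9 m

At φ = -6.6177°, λ = -70.5691°: sin φ = -0.115244, cos φ = 0.993337, sin λ = -0.943043, cos λ = 0.332670.
ΔU = cos φ cos λ·ΔX + cos φ sin λ·ΔY + sin φ·ΔZ = (0.993337)(0.332670)(-161) + (0.993337)(-0.943043)(209) + (-0.115244)(43) = -253.94 m.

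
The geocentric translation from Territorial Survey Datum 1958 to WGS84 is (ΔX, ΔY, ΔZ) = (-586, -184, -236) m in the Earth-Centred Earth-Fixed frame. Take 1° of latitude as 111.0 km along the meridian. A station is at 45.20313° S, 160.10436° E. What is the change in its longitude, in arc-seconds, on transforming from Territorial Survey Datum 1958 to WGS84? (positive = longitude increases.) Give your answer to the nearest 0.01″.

sin φ = -0.709609, cos φ = 0.704595, sin λ = 0.340308, cos λ = -0.940314.
East component: ΔE = −sin λ·ΔX + cos λ·ΔY = −(0.340308)(-586) + (-0.940314)(-184) = 372.44 m.
1° of latitude spans 111000 m; at latitude φ, 1° of longitude spans that × cos φ = 78210.1 m, so Δλ = 372.44 / 78210.1 × 3600 = 17.143″.

Δλ = 17.14″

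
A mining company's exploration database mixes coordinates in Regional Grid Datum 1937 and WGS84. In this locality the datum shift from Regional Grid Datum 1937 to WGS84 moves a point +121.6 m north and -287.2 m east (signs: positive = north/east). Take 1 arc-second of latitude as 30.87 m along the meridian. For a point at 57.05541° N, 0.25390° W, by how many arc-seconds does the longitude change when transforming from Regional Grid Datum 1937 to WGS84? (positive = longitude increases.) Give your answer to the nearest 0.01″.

Δλ = -17.11″

At latitude 57.05541°, cos φ = 0.543828.
1″ of longitude at this latitude = 30.87 × cos φ = 16.7880 m, so Δλ = -287.2 / 16.7880 = -17.107″.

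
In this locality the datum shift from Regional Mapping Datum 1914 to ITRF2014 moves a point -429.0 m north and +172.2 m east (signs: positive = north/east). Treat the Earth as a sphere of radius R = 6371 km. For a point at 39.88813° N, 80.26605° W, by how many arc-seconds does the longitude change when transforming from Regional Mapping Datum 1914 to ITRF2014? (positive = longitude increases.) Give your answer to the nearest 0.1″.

At latitude 39.88813°, cos φ = 0.767298.
One radian of longitude at latitude φ spans R cos φ, so Δλ = ΔE / (R cos φ) = 172.2 / (6371000 × 0.767298) = 3.5226e-05 rad = 7.266″.

Δλ = 7.3″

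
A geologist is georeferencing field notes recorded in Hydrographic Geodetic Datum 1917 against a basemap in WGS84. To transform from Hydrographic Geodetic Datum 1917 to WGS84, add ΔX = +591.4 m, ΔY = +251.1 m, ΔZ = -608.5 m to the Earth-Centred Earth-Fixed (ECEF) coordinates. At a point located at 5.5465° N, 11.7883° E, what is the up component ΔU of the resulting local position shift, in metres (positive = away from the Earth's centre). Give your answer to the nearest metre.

The local up (radial) axis is (cos φ cos λ, cos φ sin λ, sin φ), giving ΔU = 576.216 + 51.059 − 58.814 = 568.46 m.

ΔU = 568 m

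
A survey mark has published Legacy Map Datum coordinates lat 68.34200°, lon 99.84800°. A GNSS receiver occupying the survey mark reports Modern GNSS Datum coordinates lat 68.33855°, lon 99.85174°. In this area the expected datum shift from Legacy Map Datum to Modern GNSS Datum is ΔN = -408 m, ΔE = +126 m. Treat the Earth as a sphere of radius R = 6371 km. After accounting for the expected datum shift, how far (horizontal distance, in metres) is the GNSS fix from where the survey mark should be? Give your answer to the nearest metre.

37 m

Observed coordinate differences: Δφ = -0.00345°, Δλ = +0.00374°.
Converting to metres (1° lat = 111195 m, cos φ = 0.369066): observed ΔN = -383.6 m, observed ΔE = 153.5 m.
Subtracting the expected shift leaves a residual of -383.6 − (-408) = 24.4 m north and 153.5 − (126) = 27.5 m east.
Residual distance = √(24.4² + 27.5²) = 36.7 m.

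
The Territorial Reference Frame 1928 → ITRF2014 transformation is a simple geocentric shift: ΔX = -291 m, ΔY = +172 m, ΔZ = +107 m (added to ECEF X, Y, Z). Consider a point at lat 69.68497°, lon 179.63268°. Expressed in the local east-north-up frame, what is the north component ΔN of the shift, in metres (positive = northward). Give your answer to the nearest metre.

ΔN = -237 m

At φ = 69.68497°, λ = 179.63268°: sin φ = 0.937798, cos φ = 0.347182, sin λ = 0.006411, cos λ = -0.999979.
ΔN = −sin φ cos λ·ΔX − sin φ sin λ·ΔY + cos φ·ΔZ = −(0.937798)(-0.999979)(-291) − (0.937798)(0.006411)(172) + (0.347182)(107) = -236.78 m.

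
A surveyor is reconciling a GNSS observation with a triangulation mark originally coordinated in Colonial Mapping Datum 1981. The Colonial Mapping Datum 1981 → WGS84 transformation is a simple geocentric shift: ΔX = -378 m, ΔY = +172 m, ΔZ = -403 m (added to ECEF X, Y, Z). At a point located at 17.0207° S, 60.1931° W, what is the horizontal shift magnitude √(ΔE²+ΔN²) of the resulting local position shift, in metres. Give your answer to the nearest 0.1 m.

The local east axis at (φ, λ) is (−sin λ, cos λ, 0), so ΔE = −sin(-60.1931°)·(-378) + cos(-60.1931°)·172 = -242.50 m.
The local north axis is (−sin φ cos λ, −sin φ sin λ, cos φ), giving ΔN = -55.000 − 43.687 − 385.348 = -484.04 m.
Horizontal magnitude = √(ΔE² + ΔN²) = √((-242.50)² + (-484.04)²) = 541.38 m.

541.4 m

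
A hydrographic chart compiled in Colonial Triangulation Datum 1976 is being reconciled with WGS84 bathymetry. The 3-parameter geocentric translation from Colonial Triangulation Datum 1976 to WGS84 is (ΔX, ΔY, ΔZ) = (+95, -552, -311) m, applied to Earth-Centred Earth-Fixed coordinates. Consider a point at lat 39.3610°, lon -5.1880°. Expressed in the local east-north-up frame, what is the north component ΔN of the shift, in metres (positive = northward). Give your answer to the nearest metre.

ΔN = -332 m

At φ = 39.3610°, λ = -5.1880°: sin φ = 0.634204, cos φ = 0.773165, sin λ = -0.090424, cos λ = 0.995903.
ΔN = −sin φ cos λ·ΔX − sin φ sin λ·ΔY + cos φ·ΔZ = −(0.634204)(0.995903)(95) − (0.634204)(-0.090424)(-552) + (0.773165)(-311) = -332.11 m.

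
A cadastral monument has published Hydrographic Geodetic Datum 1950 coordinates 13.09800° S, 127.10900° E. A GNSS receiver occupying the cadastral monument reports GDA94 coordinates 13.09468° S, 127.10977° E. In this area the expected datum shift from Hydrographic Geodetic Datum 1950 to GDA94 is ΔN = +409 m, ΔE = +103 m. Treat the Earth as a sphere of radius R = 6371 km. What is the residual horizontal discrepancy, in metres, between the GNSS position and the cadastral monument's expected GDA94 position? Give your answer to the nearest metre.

44 m

Observed coordinate differences: Δφ = +0.00332°, Δλ = +0.00077°.
Converting to metres (1° lat = 111195 m, cos φ = 0.973984): observed ΔN = 369.2 m, observed ΔE = 83.4 m.
Subtracting the expected shift leaves a residual of 369.2 − (409) = -39.8 m north and 83.4 − (103) = -19.6 m east.
Residual distance = √((-39.8)² + (-19.6)²) = 44.4 m.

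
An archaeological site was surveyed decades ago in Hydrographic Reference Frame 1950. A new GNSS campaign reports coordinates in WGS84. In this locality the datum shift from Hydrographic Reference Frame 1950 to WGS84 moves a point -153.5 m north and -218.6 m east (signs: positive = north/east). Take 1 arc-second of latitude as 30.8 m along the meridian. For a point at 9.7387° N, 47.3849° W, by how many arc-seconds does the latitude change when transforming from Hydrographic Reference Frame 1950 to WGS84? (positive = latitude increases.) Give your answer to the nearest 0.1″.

1″ of latitude = 30.80 m, so Δφ = -153.5 / 30.80 = -4.984″.

Δφ = -5.0″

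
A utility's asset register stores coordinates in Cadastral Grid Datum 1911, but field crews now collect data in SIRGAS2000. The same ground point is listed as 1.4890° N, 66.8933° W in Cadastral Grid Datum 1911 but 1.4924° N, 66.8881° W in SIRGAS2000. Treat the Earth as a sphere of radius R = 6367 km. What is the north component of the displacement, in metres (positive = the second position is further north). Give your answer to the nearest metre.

ΔN = 378 m

Δφ = 1.4924° − 1.4890° = +0.0034°; Δλ = -66.8881° − -66.8933° = +0.0052°.
1° along a meridian = πR/180 = 111125 m.
ΔN = Δφ × 111125 = 377.8 m; ΔE = Δλ × 111125 × cos(1.4890°) = +0.0052 × 111125 × 0.999662 = 577.7 m.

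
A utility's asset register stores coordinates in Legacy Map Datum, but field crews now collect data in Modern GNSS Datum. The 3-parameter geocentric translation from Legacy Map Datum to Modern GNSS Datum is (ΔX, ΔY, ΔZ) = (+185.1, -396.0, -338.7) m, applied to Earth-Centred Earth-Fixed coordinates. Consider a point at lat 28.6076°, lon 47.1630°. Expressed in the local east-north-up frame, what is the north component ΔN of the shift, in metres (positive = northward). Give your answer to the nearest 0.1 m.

ΔN = -218.6 m

At φ = 28.6076°, λ = 47.1630°: sin φ = 0.478808, cos φ = 0.877919, sin λ = 0.733291, cos λ = 0.679915.
ΔN = −sin φ cos λ·ΔX − sin φ sin λ·ΔY + cos φ·ΔZ = −(0.478808)(0.679915)(185.1) − (0.478808)(0.733291)(-396.0) + (0.877919)(-338.7) = -218.57 m.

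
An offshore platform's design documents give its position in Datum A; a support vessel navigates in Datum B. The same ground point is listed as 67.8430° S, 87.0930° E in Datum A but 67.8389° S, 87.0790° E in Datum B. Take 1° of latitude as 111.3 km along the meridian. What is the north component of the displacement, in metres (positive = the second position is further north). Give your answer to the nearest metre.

ΔN = 456 m

Δφ = -67.8389° − -67.8430° = +0.0041°; Δλ = 87.0790° − 87.0930° = -0.0140°.
ΔN = Δφ × 111300 = 456.3 m; ΔE = Δλ × 111300 × cos(-67.8430°) = -0.0140 × 111300 × 0.377146 = -587.7 m.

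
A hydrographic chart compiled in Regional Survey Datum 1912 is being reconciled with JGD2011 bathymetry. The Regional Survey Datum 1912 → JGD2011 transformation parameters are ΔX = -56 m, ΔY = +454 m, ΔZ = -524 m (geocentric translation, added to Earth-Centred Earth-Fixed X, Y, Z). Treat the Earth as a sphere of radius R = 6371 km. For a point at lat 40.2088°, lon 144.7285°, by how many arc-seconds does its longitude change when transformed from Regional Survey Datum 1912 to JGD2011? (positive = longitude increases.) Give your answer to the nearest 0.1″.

sin φ = 0.645575, cos φ = 0.763697, sin λ = 0.577452, cos λ = -0.816425.
East component: ΔE = −sin λ·ΔX + cos λ·ΔY = −(0.577452)(-56) + (-0.816425)(454) = -338.32 m.
1° of latitude spans πR/180 = 111195 m; at latitude φ, 1° of longitude spans that × cos φ = 84919.2 m, so Δλ = -338.32 / 84919.2 × 3600 = -14.342″.

Δλ = -14.3″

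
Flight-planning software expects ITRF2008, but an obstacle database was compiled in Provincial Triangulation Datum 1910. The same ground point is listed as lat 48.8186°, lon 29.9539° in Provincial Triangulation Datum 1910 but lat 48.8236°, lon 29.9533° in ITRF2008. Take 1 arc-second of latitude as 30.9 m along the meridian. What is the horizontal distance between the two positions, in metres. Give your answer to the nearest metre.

Δφ = 48.8236° − 48.8186° = +0.0050°; Δλ = 29.9533° − 29.9539° = -0.0006°.
1° of latitude = 3600 × 30.90 = 111240 m.
ΔN = Δφ × 111240 = 556.2 m; ΔE = Δλ × 111240 × cos(48.8186°) = -0.0006 × 111240 × 0.658445 = -43.9 m.
Distance = √(ΔE² + ΔN²) = √((-43.9)² + 556.2²) = 557.9 m.

558 m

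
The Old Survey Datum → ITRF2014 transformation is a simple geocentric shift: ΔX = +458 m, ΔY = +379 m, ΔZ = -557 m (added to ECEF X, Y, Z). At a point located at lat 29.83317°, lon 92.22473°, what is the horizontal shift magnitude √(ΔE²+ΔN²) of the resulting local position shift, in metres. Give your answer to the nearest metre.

The local east axis at (φ, λ) is (−sin λ, cos λ, 0), so ΔE = −sin(92.22473°)·458 + cos(92.22473°)·379 = -472.37 m.
The local north axis is (−sin φ cos λ, −sin φ sin λ, cos φ), giving ΔN = 8.845 − 188.401 − 483.185 = -662.74 m.
Horizontal magnitude = √(ΔE² + ΔN²) = √((-472.37)² + (-662.74)²) = 813.85 m.

814 m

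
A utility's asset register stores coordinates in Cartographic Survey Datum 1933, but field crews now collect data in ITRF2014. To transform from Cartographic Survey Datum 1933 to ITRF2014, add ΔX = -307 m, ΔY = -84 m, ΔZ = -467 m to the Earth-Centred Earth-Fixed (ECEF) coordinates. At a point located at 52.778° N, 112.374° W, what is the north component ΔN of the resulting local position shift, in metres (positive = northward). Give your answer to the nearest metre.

The local north axis is (−sin φ cos λ, −sin φ sin λ, cos φ), giving ΔN = -93.055 − 61.854 − 282.491 = -437.40 m.

ΔN = -437 m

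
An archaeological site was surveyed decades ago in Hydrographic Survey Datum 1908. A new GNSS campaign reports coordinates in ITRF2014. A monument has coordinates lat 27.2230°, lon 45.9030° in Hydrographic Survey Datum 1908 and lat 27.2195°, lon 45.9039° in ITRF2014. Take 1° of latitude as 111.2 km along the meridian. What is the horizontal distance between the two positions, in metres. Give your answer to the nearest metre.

399 m

Δφ = 27.2195° − 27.2230° = -0.0035°; Δλ = 45.9039° − 45.9030° = +0.0009°.
ΔN = Δφ × 111200 = -389.2 m; ΔE = Δλ × 111200 × cos(27.2230°) = +0.0009 × 111200 × 0.889233 = 89.0 m.
Distance = √(ΔE² + ΔN²) = √(89.0² + (-389.2)²) = 399.2 m.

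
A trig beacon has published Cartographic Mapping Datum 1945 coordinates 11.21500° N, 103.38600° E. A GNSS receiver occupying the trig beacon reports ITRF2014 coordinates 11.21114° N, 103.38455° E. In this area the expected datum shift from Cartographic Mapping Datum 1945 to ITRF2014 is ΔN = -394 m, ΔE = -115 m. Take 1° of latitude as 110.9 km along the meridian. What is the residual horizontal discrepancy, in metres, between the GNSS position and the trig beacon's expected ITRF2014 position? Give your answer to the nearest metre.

55 m

Observed coordinate differences: Δφ = -0.00386°, Δλ = -0.00145°.
Converting to metres (1° lat = 110900 m, cos φ = 0.980904): observed ΔN = -428.1 m, observed ΔE = -157.7 m.
Subtracting the expected shift leaves a residual of -428.1 − (-394) = -34.1 m north and -157.7 − (-115) = -42.7 m east.
Residual distance = √((-34.1)² + (-42.7)²) = 54.7 m.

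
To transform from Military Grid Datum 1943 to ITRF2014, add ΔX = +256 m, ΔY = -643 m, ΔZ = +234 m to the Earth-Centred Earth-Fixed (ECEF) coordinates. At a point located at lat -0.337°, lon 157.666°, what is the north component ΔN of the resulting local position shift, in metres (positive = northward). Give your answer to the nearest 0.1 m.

At φ = -0.337°, λ = 157.666°: sin φ = -0.005882, cos φ = 0.999983, sin λ = 0.380005, cos λ = -0.924984.
ΔN = −sin φ cos λ·ΔX − sin φ sin λ·ΔY + cos φ·ΔZ = −(-0.005882)(-0.924984)(256) − (-0.005882)(0.380005)(-643) + (0.999983)(234) = 231.17 m.

ΔN = 231.2 m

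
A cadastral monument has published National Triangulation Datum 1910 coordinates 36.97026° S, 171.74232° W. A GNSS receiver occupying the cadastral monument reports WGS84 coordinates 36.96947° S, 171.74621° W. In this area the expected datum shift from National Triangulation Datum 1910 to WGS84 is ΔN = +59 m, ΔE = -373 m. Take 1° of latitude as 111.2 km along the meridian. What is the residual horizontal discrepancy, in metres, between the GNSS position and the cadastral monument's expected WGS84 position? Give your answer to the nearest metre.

40 m

Observed coordinate differences: Δφ = +0.00079°, Δλ = -0.00389°.
Converting to metres (1° lat = 111200 m, cos φ = 0.798948): observed ΔN = 87.8 m, observed ΔE = -345.6 m.
Subtracting the expected shift leaves a residual of 87.8 − (59) = 28.8 m north and -345.6 − (-373) = 27.4 m east.
Residual distance = √(28.8² + 27.4²) = 39.8 m.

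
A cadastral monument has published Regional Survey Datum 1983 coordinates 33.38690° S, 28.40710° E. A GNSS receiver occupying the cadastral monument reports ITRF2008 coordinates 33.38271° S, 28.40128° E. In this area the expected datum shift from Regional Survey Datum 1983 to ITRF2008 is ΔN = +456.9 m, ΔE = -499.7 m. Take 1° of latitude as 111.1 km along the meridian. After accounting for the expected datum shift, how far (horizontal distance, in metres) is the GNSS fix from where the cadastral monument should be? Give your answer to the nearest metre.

Observed coordinate differences: Δφ = +0.00419°, Δλ = -0.00582°.
Converting to metres (1° lat = 111100 m, cos φ = 0.834974): observed ΔN = 465.5 m, observed ΔE = -539.9 m.
Subtracting the expected shift leaves a residual of 465.5 − (456.9) = 8.6 m north and -539.9 − (-499.7) = -40.2 m east.
Residual distance = √(8.6² + (-40.2)²) = 41.1 m.

41 m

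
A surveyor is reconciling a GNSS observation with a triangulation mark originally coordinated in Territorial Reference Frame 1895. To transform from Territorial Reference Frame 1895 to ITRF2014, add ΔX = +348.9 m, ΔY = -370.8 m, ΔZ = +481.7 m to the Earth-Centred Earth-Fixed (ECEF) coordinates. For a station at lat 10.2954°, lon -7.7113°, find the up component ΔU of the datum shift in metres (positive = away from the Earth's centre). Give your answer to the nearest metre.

ΔU = 475 m

The local up (radial) axis is (cos φ cos λ, cos φ sin λ, sin φ), giving ΔU = 340.178 + 48.953 + 86.091 = 475.22 m.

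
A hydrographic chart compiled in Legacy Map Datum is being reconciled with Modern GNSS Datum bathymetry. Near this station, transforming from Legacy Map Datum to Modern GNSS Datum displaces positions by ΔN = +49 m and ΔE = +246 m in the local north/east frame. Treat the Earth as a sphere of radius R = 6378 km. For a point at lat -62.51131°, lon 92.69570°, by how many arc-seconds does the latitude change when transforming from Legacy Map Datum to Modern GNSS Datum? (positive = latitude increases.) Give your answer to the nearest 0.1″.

On a sphere of radius R, 1 rad of latitude = R, so Δφ = ΔN / R = 49.0 / 6378000 = 7.6827e-06 rad = 1.585″.

Δφ = 1.6″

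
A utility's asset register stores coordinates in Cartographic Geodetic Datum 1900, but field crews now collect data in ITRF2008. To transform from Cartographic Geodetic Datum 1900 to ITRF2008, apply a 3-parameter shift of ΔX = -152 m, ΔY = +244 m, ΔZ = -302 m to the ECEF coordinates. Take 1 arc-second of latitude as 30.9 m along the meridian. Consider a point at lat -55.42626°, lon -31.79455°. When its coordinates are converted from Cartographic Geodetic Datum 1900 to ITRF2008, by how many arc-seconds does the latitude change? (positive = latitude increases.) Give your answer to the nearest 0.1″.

sin φ = -0.823397, cos φ = 0.567466, sin λ = -0.526875, cos λ = 0.849943.
North component: ΔN = −sin φ cos λ·ΔX − sin φ sin λ·ΔY + cos φ·ΔZ = −(-0.823397)(0.849943)(-152) − (-0.823397)(-0.526875)(244) + (0.567466)(-302) = -383.60 m.
1° of latitude spans 3600 × 30.90 = 111240 m, so Δφ = -383.60 / 111240 × 3600 = -12.414″.

Δφ = -12.4″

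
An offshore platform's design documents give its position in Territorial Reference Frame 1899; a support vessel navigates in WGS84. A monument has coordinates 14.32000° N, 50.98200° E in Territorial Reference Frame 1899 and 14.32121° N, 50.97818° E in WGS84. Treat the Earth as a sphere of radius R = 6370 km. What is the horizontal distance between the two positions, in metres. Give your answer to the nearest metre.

Δφ = 14.32121° − 14.32000° = +0.00121°; Δλ = 50.97818° − 50.98200° = -0.00382°.
1° along a meridian = πR/180 = 111177 m.
ΔN = Δφ × 111177 = 134.5 m; ΔE = Δλ × 111177 × cos(14.32000°) = -0.00382 × 111177 × 0.968929 = -411.5 m.
Distance = √(ΔE² + ΔN²) = √((-411.5)² + 134.5²) = 432.9 m.

433 m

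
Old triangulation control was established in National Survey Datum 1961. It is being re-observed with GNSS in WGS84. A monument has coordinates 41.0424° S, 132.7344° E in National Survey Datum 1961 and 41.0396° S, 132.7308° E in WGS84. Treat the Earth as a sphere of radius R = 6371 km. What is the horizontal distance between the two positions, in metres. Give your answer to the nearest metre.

Δφ = -41.0396° − -41.0424° = +0.0028°; Δλ = 132.7308° − 132.7344° = -0.0036°.
1° along a meridian = πR/180 = 111195 m.
ΔN = Δφ × 111195 = 311.3 m; ΔE = Δλ × 111195 × cos(-41.0424°) = -0.0036 × 111195 × 0.754224 = -301.9 m.
Distance = √(ΔE² + ΔN²) = √((-301.9)² + 311.3²) = 433.7 m.

434 m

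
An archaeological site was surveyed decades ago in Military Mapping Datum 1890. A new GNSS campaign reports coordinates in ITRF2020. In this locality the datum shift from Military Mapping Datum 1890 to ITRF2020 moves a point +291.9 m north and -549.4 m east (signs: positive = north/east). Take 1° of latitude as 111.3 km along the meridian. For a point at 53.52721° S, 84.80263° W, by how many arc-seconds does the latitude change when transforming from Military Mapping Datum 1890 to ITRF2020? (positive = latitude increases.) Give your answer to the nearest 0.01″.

1° of latitude = 111.3 km, so Δφ = 291.9 / 111300 = 0.0026226° = 9.442″.

Δφ = 9.44″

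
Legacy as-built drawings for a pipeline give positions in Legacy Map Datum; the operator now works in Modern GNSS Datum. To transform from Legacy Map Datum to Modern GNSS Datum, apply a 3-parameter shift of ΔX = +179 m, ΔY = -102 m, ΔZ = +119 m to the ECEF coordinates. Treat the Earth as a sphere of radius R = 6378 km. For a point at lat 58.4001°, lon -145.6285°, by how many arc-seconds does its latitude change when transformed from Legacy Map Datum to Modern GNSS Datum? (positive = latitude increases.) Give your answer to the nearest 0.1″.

sin φ = 0.851728, cos φ = 0.523984, sin λ = -0.564557, cos λ = -0.825394.
North component: ΔN = −sin φ cos λ·ΔX − sin φ sin λ·ΔY + cos φ·ΔZ = −(0.851728)(-0.825394)(179) − (0.851728)(-0.564557)(-102) + (0.523984)(119) = 139.15 m.
1° of latitude spans πR/180 = 111317 m, so Δφ = 139.15 / 111317 × 3600 = 4.500″.

Δφ = 4.5″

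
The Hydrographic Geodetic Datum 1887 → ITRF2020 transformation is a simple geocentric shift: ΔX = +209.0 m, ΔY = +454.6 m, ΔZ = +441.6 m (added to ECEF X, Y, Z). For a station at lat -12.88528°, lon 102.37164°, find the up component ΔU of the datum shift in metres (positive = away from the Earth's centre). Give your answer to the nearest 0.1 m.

ΔU = 290.7 m

At φ = -12.88528°, λ = 102.37164°: sin φ = -0.223000, cos φ = 0.974819, sin λ = 0.976778, cos λ = -0.214252.
ΔU = cos φ cos λ·ΔX + cos φ sin λ·ΔY + sin φ·ΔZ = (0.974819)(-0.214252)(209.0) + (0.974819)(0.976778)(454.6) + (-0.223000)(441.6) = 290.73 m.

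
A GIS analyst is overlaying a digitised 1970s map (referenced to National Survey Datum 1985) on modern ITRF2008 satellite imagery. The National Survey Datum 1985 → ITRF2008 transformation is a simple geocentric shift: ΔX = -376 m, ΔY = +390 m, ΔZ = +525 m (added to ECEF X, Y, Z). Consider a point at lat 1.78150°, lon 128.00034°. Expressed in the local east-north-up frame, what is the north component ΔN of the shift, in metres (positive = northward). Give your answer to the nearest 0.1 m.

ΔN = 508.0 m

At φ = 1.78150°, λ = 128.00034°: sin φ = 0.031088, cos φ = 0.999517, sin λ = 0.788007, cos λ = -0.615666.
ΔN = −sin φ cos λ·ΔX − sin φ sin λ·ΔY + cos φ·ΔZ = −(0.031088)(-0.615666)(-376) − (0.031088)(0.788007)(390) + (0.999517)(525) = 508.00 m.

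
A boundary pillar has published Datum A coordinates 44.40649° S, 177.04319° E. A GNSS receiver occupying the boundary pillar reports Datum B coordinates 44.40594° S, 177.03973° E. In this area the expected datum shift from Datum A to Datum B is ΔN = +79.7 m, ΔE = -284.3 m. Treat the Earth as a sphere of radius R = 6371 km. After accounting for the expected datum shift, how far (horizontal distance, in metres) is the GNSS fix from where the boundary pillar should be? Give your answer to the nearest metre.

Observed coordinate differences: Δφ = +0.00055°, Δλ = -0.00346°.
Converting to metres (1° lat = 111195 m, cos φ = 0.714393): observed ΔN = 61.2 m, observed ΔE = -274.9 m.
Subtracting the expected shift leaves a residual of 61.2 − (79.7) = -18.5 m north and -274.9 − (-284.3) = 9.4 m east.
Residual distance = √((-18.5)² + 9.4²) = 20.8 m.

21 m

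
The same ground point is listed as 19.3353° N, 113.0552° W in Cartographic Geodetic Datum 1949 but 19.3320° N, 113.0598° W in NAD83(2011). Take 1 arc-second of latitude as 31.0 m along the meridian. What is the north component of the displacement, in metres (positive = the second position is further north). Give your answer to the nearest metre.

Δφ = 19.3320° − 19.3353° = -0.0033°; Δλ = -113.0598° − -113.0552° = -0.0046°.
1° of latitude = 3600 × 31.00 = 111600 m.
ΔN = Δφ × 111600 = -368.3 m; ΔE = Δλ × 111600 × cos(19.3353°) = -0.0046 × 111600 × 0.943597 = -484.4 m.

ΔN = -368 m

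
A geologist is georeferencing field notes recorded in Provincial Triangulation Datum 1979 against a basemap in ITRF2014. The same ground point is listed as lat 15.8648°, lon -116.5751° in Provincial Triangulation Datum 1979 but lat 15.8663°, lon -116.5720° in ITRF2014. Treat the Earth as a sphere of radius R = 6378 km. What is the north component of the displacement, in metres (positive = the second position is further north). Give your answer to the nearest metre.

Δφ = 15.8663° − 15.8648° = +0.0015°; Δλ = -116.5720° − -116.5751° = +0.0031°.
1° along a meridian = πR/180 = 111317 m.
ΔN = Δφ × 111317 = 167.0 m; ΔE = Δλ × 111317 × cos(15.8648°) = +0.0031 × 111317 × 0.961909 = 331.9 m.

ΔN = 167 m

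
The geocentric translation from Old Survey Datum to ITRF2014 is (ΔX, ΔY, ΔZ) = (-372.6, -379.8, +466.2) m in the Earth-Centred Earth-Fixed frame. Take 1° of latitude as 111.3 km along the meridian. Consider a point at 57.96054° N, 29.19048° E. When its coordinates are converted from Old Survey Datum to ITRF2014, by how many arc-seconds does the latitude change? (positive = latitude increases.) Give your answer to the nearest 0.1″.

Δφ = 22.0″

sin φ = 0.847683, cos φ = 0.530503, sin λ = 0.487715, cos λ = 0.873003.
North component: ΔN = −sin φ cos λ·ΔX − sin φ sin λ·ΔY + cos φ·ΔZ = −(0.847683)(0.873003)(-372.6) − (0.847683)(0.487715)(-379.8) + (0.530503)(466.2) = 680.08 m.
1° of latitude spans 111300 m, so Δφ = 680.08 / 111300 × 3600 = 21.997″.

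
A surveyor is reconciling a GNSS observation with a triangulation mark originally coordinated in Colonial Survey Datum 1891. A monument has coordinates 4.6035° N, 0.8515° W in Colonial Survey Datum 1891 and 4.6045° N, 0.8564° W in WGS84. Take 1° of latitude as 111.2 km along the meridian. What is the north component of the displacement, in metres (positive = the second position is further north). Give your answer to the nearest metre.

Δφ = 4.6045° − 4.6035° = +0.0010°; Δλ = -0.8564° − -0.8515° = -0.0049°.
ΔN = Δφ × 111200 = 111.2 m; ΔE = Δλ × 111200 × cos(4.6035°) = -0.0049 × 111200 × 0.996774 = -543.1 m.

ΔN = 111 m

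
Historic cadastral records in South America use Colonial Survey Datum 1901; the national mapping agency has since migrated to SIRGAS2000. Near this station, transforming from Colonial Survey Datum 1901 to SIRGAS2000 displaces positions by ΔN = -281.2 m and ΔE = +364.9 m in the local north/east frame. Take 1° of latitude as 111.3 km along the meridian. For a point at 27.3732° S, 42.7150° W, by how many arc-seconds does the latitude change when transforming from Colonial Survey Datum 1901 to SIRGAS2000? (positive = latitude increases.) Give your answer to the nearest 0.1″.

Δφ = -9.1″

1° of latitude = 111.3 km, so Δφ = -281.2 / 111300 = -0.0025265° = -9.095″.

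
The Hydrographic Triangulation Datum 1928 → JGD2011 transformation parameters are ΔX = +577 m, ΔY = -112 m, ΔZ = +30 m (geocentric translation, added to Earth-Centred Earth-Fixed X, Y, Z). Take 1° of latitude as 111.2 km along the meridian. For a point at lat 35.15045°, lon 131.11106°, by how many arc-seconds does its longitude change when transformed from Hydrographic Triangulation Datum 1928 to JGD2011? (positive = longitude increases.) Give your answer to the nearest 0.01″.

sin φ = 0.575725, cos φ = 0.817643, sin λ = 0.753436, cos λ = -0.657521.
East component: ΔE = −sin λ·ΔX + cos λ·ΔY = −(0.753436)(577) + (-0.657521)(-112) = -361.09 m.
1° of latitude spans 111200 m; at latitude φ, 1° of longitude spans that × cos φ = 90921.9 m, so Δλ = -361.09 / 90921.9 × 3600 = -14.297″.

Δλ = -14.30″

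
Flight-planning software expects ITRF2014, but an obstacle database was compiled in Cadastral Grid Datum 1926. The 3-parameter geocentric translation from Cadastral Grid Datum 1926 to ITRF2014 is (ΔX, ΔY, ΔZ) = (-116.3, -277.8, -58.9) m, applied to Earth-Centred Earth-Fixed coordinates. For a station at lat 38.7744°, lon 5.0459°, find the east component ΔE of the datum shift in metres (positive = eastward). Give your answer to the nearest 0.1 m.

The local east axis at (φ, λ) is (−sin λ, cos λ, 0), so ΔE = −sin(5.0459°)·(-116.3) + cos(5.0459°)·(-277.8) = -266.49 m.

ΔE = -266.5 m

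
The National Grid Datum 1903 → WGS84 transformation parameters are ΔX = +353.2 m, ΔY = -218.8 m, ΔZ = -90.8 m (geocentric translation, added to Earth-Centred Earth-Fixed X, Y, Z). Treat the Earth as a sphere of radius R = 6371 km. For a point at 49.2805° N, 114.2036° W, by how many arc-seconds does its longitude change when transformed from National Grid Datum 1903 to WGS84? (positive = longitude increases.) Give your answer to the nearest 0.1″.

sin φ = 0.757912, cos φ = 0.652356, sin λ = -0.912094, cos λ = -0.409980.
East component: ΔE = −sin λ·ΔX + cos λ·ΔY = −(-0.912094)(353.2) + (-0.409980)(-218.8) = 411.86 m.
1° of latitude spans πR/180 = 111195 m; at latitude φ, 1° of longitude spans that × cos φ = 72538.7 m, so Δλ = 411.86 / 72538.7 × 3600 = 20.440″.

Δλ = 20.4″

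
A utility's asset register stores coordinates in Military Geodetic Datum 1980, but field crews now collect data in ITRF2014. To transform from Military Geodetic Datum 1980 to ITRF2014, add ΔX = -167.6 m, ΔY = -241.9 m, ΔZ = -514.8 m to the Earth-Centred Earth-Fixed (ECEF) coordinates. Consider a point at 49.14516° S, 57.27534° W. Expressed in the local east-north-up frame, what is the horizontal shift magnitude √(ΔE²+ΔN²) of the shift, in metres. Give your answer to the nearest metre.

370 m

The local east axis at (φ, λ) is (−sin λ, cos λ, 0), so ΔE = −sin(-57.27534°)·(-167.6) + cos(-57.27534°)·(-241.9) = -271.77 m.
The local north axis is (−sin φ cos λ, −sin φ sin λ, cos φ), giving ΔN = -68.531 + 153.925 − 336.754 = -251.36 m.
Horizontal magnitude = √(ΔE² + ΔN²) = √((-271.77)² + (-251.36)²) = 370.19 m.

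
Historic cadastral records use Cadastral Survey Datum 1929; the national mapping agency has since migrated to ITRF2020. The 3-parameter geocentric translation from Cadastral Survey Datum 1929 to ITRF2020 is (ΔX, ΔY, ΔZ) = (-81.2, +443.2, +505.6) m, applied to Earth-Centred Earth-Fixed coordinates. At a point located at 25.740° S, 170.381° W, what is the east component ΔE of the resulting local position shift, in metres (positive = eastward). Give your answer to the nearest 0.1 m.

ΔE = -450.5 m

At φ = -25.740°, λ = -170.381°: sin φ = -0.434288, cos φ = 0.900774, sin λ = -0.167096, cos λ = -0.985941.
ΔE = −sin λ·ΔX + cos λ·ΔY = −(-0.167096)·(-81.2) + (-0.985941)·(443.2) = -450.54 m.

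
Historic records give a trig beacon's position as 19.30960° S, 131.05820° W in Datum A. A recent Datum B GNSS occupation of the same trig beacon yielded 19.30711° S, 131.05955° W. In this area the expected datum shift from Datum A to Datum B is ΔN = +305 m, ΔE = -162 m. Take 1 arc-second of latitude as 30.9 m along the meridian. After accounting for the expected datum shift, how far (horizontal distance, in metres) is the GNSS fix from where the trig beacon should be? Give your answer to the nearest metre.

35 m

Observed coordinate differences: Δφ = +0.00249°, Δλ = -0.00135°.
Converting to metres (1° lat = 111240 m, cos φ = 0.943746): observed ΔN = 277.0 m, observed ΔE = -141.7 m.
Subtracting the expected shift leaves a residual of 277.0 − (305) = -28.0 m north and -141.7 − (-162) = 20.3 m east.
Residual distance = √((-28.0)² + 20.3²) = 34.6 m.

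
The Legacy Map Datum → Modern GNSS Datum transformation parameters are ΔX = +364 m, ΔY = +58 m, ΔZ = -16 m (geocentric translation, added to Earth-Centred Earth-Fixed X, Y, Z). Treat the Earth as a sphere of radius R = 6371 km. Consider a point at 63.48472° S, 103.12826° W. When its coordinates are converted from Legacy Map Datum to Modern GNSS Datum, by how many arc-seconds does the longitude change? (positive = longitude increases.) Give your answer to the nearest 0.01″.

Δλ = 24.75″

sin φ = -0.894815, cos φ = 0.446436, sin λ = -0.973864, cos λ = -0.227132.
East component: ΔE = −sin λ·ΔX + cos λ·ΔY = −(-0.973864)(364) + (-0.227132)(58) = 341.31 m.
1° of latitude spans πR/180 = 111195 m; at latitude φ, 1° of longitude spans that × cos φ = 49641.5 m, so Δλ = 341.31 / 49641.5 × 3600 = 24.752″.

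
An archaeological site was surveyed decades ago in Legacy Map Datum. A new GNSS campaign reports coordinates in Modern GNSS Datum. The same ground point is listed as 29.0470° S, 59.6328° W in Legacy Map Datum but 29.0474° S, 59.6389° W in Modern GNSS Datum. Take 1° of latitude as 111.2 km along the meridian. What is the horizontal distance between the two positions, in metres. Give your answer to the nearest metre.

Δφ = -29.0474° − -29.0470° = -0.0004°; Δλ = -59.6389° − -59.6328° = -0.0061°.
ΔN = Δφ × 111200 = -44.5 m; ΔE = Δλ × 111200 × cos(-29.0470°) = -0.0061 × 111200 × 0.874222 = -593.0 m.
Distance = √(ΔE² + ΔN²) = √((-593.0)² + (-44.5)²) = 594.7 m.

595 m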